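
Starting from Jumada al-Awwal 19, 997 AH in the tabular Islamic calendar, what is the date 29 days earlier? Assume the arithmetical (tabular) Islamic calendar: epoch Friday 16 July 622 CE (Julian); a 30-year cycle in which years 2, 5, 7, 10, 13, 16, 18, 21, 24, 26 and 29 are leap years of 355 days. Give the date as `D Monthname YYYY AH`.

19 Rabi' al-Thani 997 AH

Counting 29 days back from JDN 2301525 reaches JDN 2301496, which is 19 Rabi' al-Thani 997 AH.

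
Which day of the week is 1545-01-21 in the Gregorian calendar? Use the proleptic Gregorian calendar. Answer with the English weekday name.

Sunday

2285380 ≡ 6 (mod 7); counting from Monday = 0 gives Sunday.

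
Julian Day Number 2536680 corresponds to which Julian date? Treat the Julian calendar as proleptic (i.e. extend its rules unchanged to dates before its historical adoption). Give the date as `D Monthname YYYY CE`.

19 January 2233 CE

JDN 2536680 is 3 February 2233 in the Gregorian calendar.
In the Julian calendar that day is 19 January 2233 CE.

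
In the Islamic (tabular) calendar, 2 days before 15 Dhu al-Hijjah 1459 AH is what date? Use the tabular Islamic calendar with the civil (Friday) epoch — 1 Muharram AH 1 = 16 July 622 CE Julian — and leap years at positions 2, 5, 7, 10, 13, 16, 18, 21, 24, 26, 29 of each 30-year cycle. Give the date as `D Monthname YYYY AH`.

The starting date is JDN 2465446; 2465446 − 2 = 2465444.
JDN 2465444 corresponds to 13 Dhu al-Hijjah 1459 AH.

13 Dhu al-Hijjah 1459 AH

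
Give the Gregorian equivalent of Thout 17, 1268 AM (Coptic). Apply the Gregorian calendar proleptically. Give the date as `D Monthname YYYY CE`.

25 September 1551 CE

Both dates share Julian Day Number 2287818; in the Gregorian calendar that is 25 September 1551 CE.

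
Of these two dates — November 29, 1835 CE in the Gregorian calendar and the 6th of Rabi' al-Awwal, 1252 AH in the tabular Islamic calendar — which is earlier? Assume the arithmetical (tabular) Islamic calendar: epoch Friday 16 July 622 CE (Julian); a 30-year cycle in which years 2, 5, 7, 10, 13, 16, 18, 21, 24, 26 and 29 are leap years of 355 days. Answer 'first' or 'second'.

first

Converting both to JDN: 2391612 vs 2391817; the smaller is the first.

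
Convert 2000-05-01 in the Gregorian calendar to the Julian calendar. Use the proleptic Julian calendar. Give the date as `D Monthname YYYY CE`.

18 April 2000 CE

For dates in this range the Gregorian date is 13 days ahead of the Julian.
1 May 2000 Gregorian − 13 days → 18 April 2000 Julian.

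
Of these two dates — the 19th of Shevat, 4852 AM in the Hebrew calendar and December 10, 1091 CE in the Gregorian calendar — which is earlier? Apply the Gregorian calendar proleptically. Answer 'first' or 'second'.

second

The two dates have Julian Day Numbers 2119940 and 2119883 respectively.
Since 2119883 < 2119940, the second date comes first.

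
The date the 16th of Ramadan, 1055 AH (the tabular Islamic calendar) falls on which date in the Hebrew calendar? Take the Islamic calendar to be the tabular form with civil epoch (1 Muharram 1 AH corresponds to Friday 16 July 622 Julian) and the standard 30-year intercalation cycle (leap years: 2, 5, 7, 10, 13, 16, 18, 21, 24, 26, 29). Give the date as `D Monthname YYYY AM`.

16 Cheshvan 5406 AM

The source date corresponds to 5 November 1645 in the Gregorian calendar (JDN 2322193).
That day falls on 16 Cheshvan 5406 AM in the Hebrew calendar.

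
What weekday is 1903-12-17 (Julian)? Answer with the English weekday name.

Wednesday

In the Gregorian calendar this is 30 December 1903 (JDN 2416479).
2416479 ≡ 2 (mod 7); counting from Monday = 0 gives Wednesday.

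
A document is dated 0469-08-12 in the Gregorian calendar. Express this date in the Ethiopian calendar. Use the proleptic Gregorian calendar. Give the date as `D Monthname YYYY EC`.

Both dates share Julian Day Number 1892583; in the Ethiopian calendar that is 18 Nehase 461 EC.

18 Nehase 461 EC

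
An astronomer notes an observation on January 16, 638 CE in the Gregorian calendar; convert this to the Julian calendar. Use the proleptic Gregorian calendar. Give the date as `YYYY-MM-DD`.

For dates in this range the Gregorian date is 3 days ahead of the Julian.
16 January 638 Gregorian − 3 days → 13 January 638 Julian.

0638-01-13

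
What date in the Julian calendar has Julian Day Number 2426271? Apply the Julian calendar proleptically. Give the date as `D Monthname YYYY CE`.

JDN 2426271 is 21 October 1930 in the Gregorian calendar.
In the Julian calendar that day is 8 October 1930 CE.

8 October 1930 CE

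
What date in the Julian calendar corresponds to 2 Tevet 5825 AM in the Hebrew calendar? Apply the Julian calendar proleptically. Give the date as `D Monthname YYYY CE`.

Julian Day Number of the source date = 2475266.
Converting JDN 2475266 to the Julian calendar gives 28 November 2064 CE.

28 November 2064 CE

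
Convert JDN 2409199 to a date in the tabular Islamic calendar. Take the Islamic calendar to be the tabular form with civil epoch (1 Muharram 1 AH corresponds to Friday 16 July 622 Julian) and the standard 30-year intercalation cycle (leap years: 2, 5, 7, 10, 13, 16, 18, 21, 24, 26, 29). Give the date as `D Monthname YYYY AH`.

24 Rabi' al-Awwal 1301 AH

JDN 2409199 is 23 January 1884 in the Gregorian calendar.
In the tabular Islamic calendar that day is 24 Rabi' al-Awwal 1301 AH.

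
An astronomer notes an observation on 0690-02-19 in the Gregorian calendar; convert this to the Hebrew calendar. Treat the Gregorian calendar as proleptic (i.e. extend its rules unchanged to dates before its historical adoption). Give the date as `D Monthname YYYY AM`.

Julian Day Number of the source date = 1973127.
Converting JDN 1973127 to the Hebrew calendar gives 1 Adar 4450 AM.

1 Adar 4450 AM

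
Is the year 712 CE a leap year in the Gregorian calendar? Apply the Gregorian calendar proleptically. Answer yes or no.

712 is divisible by 4 and not by 100, so it is a leap year.

yes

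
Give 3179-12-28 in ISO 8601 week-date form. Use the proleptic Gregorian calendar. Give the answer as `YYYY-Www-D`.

The weekday is Friday (ISO weekday 5).
That Friday belongs to ISO week 52 of ISO year 3179.

3179-W52-5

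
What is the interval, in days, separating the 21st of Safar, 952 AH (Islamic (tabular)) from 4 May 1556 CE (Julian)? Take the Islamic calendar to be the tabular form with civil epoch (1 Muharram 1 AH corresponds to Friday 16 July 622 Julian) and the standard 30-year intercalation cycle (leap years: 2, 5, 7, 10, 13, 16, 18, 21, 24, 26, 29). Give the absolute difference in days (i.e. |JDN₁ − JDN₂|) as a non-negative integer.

4018

JDN of the first date = 2285493.
JDN of the second date = 2289511.
|2289511 − 2285493| = 4018.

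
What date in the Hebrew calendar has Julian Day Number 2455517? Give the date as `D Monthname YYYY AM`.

9 Kislev 5771 AM

The Gregorian equivalent of JDN 2455517 is 16 November 2010.
In the Hebrew calendar that day is 9 Kislev 5771 AM.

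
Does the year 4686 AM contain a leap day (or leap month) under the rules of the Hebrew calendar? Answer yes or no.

Hebrew year 4686 is year 12 of its 19-year Metonic cycle; leap years are at positions 3, 6, 8, 11, 14, 17, 19, so it is a common year (12 months).

no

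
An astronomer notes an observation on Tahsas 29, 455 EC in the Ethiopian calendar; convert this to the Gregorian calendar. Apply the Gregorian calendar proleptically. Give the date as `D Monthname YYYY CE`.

26 December 462 CE

Both dates share Julian Day Number 1890162; in the Gregorian calendar that is 26 December 462 CE.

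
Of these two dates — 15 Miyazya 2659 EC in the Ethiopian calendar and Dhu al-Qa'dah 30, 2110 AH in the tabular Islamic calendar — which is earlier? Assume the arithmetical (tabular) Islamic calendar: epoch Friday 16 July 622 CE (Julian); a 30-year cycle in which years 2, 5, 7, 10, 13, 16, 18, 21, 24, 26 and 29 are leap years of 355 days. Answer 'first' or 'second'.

first

First date → JDN 2695279; second date → JDN 2696123.
JDN 2695279 < JDN 2696123, so the first date is earlier.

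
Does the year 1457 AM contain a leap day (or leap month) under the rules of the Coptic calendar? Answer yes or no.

1457 mod 4 = 1; in the Coptic calendar a year is leap when year mod 4 = 3, so it is a common year.

no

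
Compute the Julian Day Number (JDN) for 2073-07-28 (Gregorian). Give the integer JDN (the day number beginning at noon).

JDN 2299161 is 15 October 1582 CE (Gregorian); the target day is +179256 days from there, so JDN = 2478417.

2478417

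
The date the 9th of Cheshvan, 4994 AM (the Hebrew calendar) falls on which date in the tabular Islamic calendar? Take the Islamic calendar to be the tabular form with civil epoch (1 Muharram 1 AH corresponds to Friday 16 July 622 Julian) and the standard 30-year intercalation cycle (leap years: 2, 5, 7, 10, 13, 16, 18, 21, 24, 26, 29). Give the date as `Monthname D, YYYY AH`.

Muharram 8, 631 AH

Both dates share Julian Day Number 2171698; in the tabular Islamic calendar that is 8 Muharram 631 AH.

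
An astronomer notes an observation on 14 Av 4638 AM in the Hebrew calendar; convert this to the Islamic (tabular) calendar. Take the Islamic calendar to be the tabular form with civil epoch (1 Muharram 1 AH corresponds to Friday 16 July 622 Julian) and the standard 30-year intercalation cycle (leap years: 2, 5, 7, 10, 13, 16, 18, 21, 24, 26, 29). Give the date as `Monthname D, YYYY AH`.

Dhu al-Qa'dah 13, 264 AH

Julian Day Number of the source date = 2041945.
Converting JDN 2041945 to the tabular Islamic calendar gives 13 Dhu al-Qa'dah 264 AH.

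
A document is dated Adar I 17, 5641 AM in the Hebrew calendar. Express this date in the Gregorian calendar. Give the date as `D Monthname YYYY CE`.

Julian Day Number of the source date = 2408128.
Converting JDN 2408128 to the Gregorian calendar gives 16 February 1881 CE.

16 February 1881 CE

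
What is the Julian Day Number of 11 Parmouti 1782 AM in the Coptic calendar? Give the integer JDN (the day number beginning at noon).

Equivalently 19 April 2066 (Gregorian).
JDN 2299161 is 15 October 1582 CE (Gregorian); the target day is +176599 days from there, so JDN = 2475760.

2475760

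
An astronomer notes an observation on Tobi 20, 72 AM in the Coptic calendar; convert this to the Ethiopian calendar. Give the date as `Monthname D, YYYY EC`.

Julian Day Number of the source date = 1851102.
Converting JDN 1851102 to the Ethiopian calendar gives 20 Tir 348 EC.

Tir 20, 348 EC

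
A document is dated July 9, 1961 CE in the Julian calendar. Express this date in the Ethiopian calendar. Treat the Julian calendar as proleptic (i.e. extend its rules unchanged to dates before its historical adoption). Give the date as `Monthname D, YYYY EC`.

Hamle 15, 1953 EC

Both dates share Julian Day Number 2437503; in the Ethiopian calendar that is 15 Hamle 1953 EC.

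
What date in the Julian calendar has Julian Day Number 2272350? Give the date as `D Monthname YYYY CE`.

JDN 2272350 is 20 May 1509 in the proleptic Gregorian calendar.
In the Julian calendar that day is 10 May 1509 CE.

10 May 1509 CE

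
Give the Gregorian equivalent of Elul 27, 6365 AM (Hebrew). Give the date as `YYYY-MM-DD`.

Julian Day Number of the source date = 2672791.
Converting JDN 2672791 to the Gregorian calendar gives 2 October 2605 CE.

2605-10-02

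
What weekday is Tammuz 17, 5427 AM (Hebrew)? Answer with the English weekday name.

Saturday

In the Gregorian calendar this is 9 July 1667 (JDN 2330109).
JDN 2330109 mod 7 = 5, and JDN 0 was a Monday, so this is a Saturday.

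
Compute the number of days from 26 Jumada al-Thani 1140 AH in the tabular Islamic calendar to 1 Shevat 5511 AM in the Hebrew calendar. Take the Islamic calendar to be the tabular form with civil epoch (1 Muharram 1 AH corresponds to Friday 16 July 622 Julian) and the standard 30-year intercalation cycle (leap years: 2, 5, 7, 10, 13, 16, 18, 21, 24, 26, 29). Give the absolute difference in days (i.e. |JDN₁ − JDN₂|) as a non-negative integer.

First date → JDN 2352237; second date → JDN 2360626.
The interval is |2352237 − 2360626| = 8389 days.

8389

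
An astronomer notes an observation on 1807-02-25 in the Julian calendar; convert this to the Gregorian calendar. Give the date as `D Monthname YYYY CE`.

9 March 1807 CE

The Julian–Gregorian offset here is 12 days (Julian trailing).
25 February 1807 Julian + 12 days → 9 March 1807 Gregorian.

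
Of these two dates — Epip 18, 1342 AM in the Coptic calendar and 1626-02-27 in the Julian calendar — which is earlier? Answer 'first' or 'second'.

First date → JDN 2315147; second date → JDN 2315012.
JDN 2315012 < JDN 2315147, so the second date is earlier.

second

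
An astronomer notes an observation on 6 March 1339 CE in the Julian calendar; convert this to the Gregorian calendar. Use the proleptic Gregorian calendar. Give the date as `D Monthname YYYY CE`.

14 March 1339 CE

The Julian–Gregorian offset here is 8 days (Julian trailing).
6 March 1339 Julian + 8 days → 14 March 1339 Gregorian.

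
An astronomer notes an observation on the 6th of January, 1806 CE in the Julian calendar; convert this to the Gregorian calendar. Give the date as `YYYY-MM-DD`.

The Julian–Gregorian offset here is 12 days (Julian trailing).
6 January 1806 Julian + 12 days → 18 January 1806 Gregorian.

1806-01-18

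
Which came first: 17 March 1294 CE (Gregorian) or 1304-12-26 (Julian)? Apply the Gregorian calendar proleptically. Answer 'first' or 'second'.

first

The two dates have Julian Day Numbers 2193760 and 2197704 respectively.
Since 2193760 < 2197704, the first date comes first.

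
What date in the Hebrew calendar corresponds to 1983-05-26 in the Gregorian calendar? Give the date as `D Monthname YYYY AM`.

Both dates share Julian Day Number 2445481; in the Hebrew calendar that is 14 Sivan 5743 AM.

14 Sivan 5743 AM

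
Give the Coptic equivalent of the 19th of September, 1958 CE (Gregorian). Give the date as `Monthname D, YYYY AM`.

Julian Day Number of the source date = 2436466.
Converting JDN 2436466 to the Coptic calendar gives 9 Thout 1675 AM.

Thout 9, 1675 AM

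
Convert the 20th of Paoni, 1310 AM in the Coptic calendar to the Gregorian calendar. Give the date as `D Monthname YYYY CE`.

Both dates share Julian Day Number 2303431; in the Gregorian calendar that is 24 June 1594 CE.

24 June 1594 CE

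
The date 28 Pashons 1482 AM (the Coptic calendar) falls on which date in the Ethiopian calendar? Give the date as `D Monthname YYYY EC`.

Both dates share Julian Day Number 2366232; in the Ethiopian calendar that is 28 Ginbot 1758 EC.

28 Ginbot 1758 EC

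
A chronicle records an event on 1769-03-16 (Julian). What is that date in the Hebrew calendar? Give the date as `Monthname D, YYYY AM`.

Julian Day Number of the source date = 2367260.
Converting JDN 2367260 to the Hebrew calendar gives 18 Adar II 5529 AM.

Adar II 18, 5529 AM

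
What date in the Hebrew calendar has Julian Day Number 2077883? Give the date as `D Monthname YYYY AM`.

JDN 2077883 is 12 December 976 in the proleptic Gregorian calendar.
In the Hebrew calendar that day is 12 Tevet 4737 AM.

12 Tevet 4737 AM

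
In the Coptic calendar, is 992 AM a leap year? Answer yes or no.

no

992 mod 4 = 0; in the Coptic calendar a year is leap when year mod 4 = 3, so it is a common year.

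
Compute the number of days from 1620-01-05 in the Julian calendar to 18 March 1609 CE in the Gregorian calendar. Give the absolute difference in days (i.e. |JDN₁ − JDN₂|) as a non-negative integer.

3955

JDN of the first date = 2312767.
JDN of the second date = 2308812.
|2308812 − 2312767| = 3955.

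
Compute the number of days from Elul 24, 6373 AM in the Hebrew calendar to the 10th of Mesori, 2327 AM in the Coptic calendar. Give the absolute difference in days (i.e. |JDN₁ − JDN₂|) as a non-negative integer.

JDN of the first date = 2675712.
JDN of the second date = 2674940.
|2674940 − 2675712| = 772.

772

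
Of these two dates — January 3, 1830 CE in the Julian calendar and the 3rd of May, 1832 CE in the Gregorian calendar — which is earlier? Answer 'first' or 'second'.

first

Converting both to JDN: 2389468 vs 2390307; the smaller is the first.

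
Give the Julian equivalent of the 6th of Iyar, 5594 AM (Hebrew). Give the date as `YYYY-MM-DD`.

Julian Day Number of the source date = 2391049.
Converting JDN 2391049 to the Julian calendar gives 3 May 1834 CE.

1834-05-03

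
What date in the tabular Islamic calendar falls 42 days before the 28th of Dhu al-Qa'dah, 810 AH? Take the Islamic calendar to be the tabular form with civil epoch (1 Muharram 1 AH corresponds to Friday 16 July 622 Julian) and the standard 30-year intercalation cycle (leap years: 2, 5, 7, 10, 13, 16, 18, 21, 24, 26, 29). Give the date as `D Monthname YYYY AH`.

Counting 42 days back from JDN 2235445 reaches JDN 2235403, which is 15 Shawwal 810 AH.

15 Shawwal 810 AH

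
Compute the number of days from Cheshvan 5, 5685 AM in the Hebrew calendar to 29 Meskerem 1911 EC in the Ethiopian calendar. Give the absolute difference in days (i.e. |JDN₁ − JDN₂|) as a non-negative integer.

2216

First date → JDN 2424092; second date → JDN 2421876.
The interval is |2424092 − 2421876| = 2216 days.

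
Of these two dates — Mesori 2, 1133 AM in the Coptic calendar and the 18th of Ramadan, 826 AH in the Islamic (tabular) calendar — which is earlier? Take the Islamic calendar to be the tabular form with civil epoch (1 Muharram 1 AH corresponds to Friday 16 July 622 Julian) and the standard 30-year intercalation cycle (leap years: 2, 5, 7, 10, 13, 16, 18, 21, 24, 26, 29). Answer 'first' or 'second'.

First date → JDN 2238824; second date → JDN 2241045.
JDN 2238824 < JDN 2241045, so the first date is earlier.

first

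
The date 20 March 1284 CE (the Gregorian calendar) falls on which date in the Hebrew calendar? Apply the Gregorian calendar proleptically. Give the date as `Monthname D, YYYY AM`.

Julian Day Number of the source date = 2190111.
Converting JDN 2190111 to the Hebrew calendar gives 24 Adar 5044 AM.

Adar 24, 5044 AM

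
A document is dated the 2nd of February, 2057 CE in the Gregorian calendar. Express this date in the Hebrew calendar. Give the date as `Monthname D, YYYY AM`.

Julian Day Number of the source date = 2472397.
Converting JDN 2472397 to the Hebrew calendar gives 28 Shevat 5817 AM.

Shevat 28, 5817 AM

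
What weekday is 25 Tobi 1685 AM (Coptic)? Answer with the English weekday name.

Sunday

This is JDN 2440255 (2 February 1969 Gregorian).
2440255 ≡ 6 (mod 7); counting from Monday = 0 gives Sunday.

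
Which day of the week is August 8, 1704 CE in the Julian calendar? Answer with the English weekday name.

Tuesday

Equivalently 19 August 1704 Gregorian, JDN 2343664.
Since JDN mod 7 = 1 (0 = Monday), the day is Tuesday.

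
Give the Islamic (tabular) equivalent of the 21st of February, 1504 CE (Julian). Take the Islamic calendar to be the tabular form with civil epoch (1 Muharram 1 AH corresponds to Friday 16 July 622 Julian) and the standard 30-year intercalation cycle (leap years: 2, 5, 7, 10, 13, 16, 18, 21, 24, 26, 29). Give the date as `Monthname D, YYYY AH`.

Ramadan 5, 909 AH

Both dates share Julian Day Number 2270445; in the tabular Islamic calendar that is 5 Ramadan 909 AH.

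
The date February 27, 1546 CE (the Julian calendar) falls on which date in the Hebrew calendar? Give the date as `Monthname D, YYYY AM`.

Adar 25, 5306 AM

The source date corresponds to 9 March 1546 in the proleptic Gregorian calendar (JDN 2285792).
That day falls on 25 Adar 5306 AM in the Hebrew calendar.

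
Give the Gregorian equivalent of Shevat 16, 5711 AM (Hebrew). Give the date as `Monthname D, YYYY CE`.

January 23, 1951 CE

Julian Day Number of the source date = 2433670.
Converting JDN 2433670 to the Gregorian calendar gives 23 January 1951 CE.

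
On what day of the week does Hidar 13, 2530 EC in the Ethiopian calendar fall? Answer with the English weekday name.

This is JDN 2648010 (26 November 2537 Gregorian).
Since JDN mod 7 = 1 (0 = Monday), the day is Tuesday.

Tuesday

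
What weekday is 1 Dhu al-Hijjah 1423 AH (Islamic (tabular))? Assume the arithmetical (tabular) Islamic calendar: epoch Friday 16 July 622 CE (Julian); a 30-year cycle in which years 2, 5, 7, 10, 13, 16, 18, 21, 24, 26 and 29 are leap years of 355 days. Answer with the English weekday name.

This is JDN 2452674 (3 February 2003 Gregorian).
JDN 2452674 mod 7 = 0, and JDN 0 was a Monday, so this is a Monday.

Monday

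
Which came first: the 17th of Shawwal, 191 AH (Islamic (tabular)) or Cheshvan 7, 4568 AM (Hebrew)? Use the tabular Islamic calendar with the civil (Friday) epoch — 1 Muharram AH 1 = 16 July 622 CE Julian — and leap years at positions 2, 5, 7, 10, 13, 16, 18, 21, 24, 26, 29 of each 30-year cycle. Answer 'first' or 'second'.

first

The two dates have Julian Day Numbers 2016052 and 2016099 respectively.
Since 2016052 < 2016099, the first date comes first.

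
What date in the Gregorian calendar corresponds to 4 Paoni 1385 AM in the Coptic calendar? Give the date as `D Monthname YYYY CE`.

Julian Day Number of the source date = 2330809.
Converting JDN 2330809 to the Gregorian calendar gives 8 June 1669 CE.

8 June 1669 CE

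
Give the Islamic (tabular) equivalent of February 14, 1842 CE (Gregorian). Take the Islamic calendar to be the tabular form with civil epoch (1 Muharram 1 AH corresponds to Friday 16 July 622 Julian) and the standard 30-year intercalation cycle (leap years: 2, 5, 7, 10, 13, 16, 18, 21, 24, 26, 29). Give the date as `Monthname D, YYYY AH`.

Muharram 3, 1258 AH

Both dates share Julian Day Number 2393881; in the tabular Islamic calendar that is 3 Muharram 1258 AH.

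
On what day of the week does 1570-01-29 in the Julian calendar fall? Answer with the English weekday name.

Sunday

Equivalently 8 February 1570 Gregorian, JDN 2294529.
2294529 ≡ 6 (mod 7); counting from Monday = 0 gives Sunday.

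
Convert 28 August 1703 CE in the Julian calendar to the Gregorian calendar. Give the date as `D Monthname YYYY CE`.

At this point the Julian calendar is 11 days behind the Gregorian.
28 August 1703 Julian + 11 days → 8 September 1703 Gregorian.

8 September 1703 CE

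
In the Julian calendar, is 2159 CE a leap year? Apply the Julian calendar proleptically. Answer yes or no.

2159 mod 4 = 3, so it is a common year in the Julian calendar.

no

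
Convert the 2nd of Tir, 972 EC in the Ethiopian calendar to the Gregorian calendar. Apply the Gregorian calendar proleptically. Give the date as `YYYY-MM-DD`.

0980-01-03

Both dates share Julian Day Number 2079000; in the Gregorian calendar that is 3 January 980 CE.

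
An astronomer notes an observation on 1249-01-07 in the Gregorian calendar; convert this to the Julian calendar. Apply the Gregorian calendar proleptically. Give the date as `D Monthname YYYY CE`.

31 December 1248 CE

For dates in this range the Gregorian date is 7 days ahead of the Julian.
7 January 1249 Gregorian − 7 days → 31 December 1248 Julian.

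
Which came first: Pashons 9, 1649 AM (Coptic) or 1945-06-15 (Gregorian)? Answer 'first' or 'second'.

Converting both to JDN: 2427210 vs 2431622; the smaller is the first.

first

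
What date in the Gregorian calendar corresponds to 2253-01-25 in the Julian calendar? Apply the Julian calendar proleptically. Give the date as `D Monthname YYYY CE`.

9 February 2253 CE

At this point the Julian calendar is 15 days behind the Gregorian.
25 January 2253 Julian + 15 days → 9 February 2253 Gregorian.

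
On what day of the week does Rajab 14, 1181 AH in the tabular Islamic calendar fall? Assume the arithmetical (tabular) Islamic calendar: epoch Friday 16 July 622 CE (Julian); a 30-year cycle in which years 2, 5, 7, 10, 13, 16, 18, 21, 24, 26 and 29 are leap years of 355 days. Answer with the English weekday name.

Sunday

This is JDN 2366783 (6 December 1767 Gregorian).
JDN 2366783 mod 7 = 6, and JDN 0 was a Monday, so this is a Sunday.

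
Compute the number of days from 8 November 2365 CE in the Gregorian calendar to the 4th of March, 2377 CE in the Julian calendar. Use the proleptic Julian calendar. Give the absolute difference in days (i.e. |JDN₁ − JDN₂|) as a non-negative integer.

First date → JDN 2585170; second date → JDN 2589320.
The interval is |2585170 − 2589320| = 4150 days.

4150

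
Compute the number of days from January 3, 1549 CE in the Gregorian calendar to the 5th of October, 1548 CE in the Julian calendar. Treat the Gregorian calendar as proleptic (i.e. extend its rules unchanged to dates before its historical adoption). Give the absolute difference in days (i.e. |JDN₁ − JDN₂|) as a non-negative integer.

80

JDN of the first date = 2286823.
JDN of the second date = 2286743.
|2286743 − 2286823| = 80.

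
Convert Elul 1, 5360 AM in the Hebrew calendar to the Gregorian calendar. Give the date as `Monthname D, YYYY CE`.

August 11, 1600 CE

Julian Day Number of the source date = 2305671.
Converting JDN 2305671 to the Gregorian calendar gives 11 August 1600 CE.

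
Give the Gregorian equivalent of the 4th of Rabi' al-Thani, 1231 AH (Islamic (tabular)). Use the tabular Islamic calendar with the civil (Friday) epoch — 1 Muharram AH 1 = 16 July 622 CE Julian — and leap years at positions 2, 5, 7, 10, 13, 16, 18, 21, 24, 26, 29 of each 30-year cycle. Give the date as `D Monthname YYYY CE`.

Both dates share Julian Day Number 2384403; in the Gregorian calendar that is 4 March 1816 CE.

4 March 1816 CE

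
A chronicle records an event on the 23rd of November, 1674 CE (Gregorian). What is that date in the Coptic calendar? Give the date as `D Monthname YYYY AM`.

Both dates share Julian Day Number 2332803; in the Coptic calendar that is 17 Hathor 1391 AM.

17 Hathor 1391 AM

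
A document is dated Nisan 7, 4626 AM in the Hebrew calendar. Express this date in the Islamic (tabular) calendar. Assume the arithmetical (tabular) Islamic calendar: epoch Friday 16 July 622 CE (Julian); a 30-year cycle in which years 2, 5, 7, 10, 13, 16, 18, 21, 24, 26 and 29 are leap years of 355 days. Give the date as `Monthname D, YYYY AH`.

Julian Day Number of the source date = 2037450.
Converting JDN 2037450 to the tabular Islamic calendar gives 6 Rabi' al-Awwal 252 AH.

Rabi' al-Awwal 6, 252 AH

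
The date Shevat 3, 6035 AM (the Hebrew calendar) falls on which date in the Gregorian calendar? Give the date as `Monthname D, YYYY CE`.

Both dates share Julian Day Number 2552016; in the Gregorian calendar that is 30 January 2275 CE.

January 30, 2275 CE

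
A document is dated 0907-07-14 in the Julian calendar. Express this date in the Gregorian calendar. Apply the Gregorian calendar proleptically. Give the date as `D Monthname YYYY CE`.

19 July 907 CE

At this point the Julian calendar is 5 days behind the Gregorian.
14 July 907 Julian + 5 days → 19 July 907 Gregorian.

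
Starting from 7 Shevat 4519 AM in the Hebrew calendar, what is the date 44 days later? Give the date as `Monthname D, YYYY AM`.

Adar 21, 4519 AM

Counting 44 days forward from JDN 1998292 reaches JDN 1998336, which is Adar 21, 4519 AM.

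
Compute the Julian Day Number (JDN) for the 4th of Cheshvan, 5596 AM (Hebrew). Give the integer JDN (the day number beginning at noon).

2391579

Equivalently 27 October 1835 (Gregorian).
JDN 2299161 is 15 October 1582 CE (Gregorian); the target day is +92418 days from there, so JDN = 2391579.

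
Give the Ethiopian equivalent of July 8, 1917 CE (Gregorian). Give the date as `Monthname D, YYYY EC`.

Hamle 1, 1909 EC

Both dates share Julian Day Number 2421418; in the Ethiopian calendar that is 1 Hamle 1909 EC.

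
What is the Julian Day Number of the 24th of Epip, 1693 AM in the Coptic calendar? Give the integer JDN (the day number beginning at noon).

2443356

In the Gregorian calendar the same day is 31 July 1977.
JDN 2451545 is 1 January 2000 CE (Gregorian); the target day is −8189 days from there, so JDN = 2443356.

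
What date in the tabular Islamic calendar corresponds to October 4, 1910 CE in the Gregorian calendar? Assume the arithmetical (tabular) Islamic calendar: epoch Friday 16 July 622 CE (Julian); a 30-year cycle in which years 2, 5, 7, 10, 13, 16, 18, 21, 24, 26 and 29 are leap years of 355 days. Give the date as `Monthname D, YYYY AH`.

Ramadan 29, 1328 AH

Julian Day Number of the source date = 2418949.
Converting JDN 2418949 to the tabular Islamic calendar gives 29 Ramadan 1328 AH.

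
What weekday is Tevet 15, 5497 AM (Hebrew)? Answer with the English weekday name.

Wednesday

In the Gregorian calendar this is 19 December 1736 (JDN 2355474).
Since JDN mod 7 = 2 (0 = Monday), the day is Wednesday.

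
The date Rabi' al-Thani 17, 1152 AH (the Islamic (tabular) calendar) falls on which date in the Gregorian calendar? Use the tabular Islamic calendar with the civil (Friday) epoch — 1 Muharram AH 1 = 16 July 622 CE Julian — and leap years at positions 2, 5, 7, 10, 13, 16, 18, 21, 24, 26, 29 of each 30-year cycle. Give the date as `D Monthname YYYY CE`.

24 July 1739 CE

Julian Day Number of the source date = 2356421.
Converting JDN 2356421 to the Gregorian calendar gives 24 July 1739 CE.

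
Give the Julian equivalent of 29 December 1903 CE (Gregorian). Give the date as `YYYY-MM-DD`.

At this point the Julian calendar is 13 days behind the Gregorian.
29 December 1903 Gregorian − 13 days → 16 December 1903 Julian.

1903-12-16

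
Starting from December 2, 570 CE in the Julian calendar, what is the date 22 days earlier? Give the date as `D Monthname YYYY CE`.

10 November 570 CE

Counting 22 days back from JDN 1929586 reaches JDN 1929564, which is 10 November 570 CE.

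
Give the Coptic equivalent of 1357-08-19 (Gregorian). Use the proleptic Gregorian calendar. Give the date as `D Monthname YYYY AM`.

18 Mesori 1073 AM

Both dates share Julian Day Number 2216925; in the Coptic calendar that is 18 Mesori 1073 AM.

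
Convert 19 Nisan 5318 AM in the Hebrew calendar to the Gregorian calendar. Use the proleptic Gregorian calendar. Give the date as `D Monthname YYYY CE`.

Julian Day Number of the source date = 2290214.
Converting JDN 2290214 to the Gregorian calendar gives 17 April 1558 CE.

17 April 1558 CE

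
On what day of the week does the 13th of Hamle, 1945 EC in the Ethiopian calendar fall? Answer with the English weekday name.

This is JDN 2434579 (20 July 1953 Gregorian).
2434579 ≡ 0 (mod 7); counting from Monday = 0 gives Monday.

Monday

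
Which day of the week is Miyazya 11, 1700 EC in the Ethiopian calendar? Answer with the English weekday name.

Tuesday

In the Gregorian calendar this is 17 April 1708 (JDN 2345001).
Since JDN mod 7 = 1 (0 = Monday), the day is Tuesday.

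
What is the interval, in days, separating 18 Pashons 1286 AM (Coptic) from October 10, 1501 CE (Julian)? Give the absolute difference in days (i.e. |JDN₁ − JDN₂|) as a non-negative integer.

25052

First date → JDN 2294633; second date → JDN 2269581.
The interval is |2294633 − 2269581| = 25052 days.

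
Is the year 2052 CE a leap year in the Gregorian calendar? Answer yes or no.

yes

2052 is divisible by 4 and not by 100, so it is a leap year.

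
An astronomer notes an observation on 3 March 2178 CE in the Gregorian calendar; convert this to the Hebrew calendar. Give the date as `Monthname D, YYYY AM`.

Adar 14, 5938 AM

Both dates share Julian Day Number 2516620; in the Hebrew calendar that is 14 Adar 5938 AM.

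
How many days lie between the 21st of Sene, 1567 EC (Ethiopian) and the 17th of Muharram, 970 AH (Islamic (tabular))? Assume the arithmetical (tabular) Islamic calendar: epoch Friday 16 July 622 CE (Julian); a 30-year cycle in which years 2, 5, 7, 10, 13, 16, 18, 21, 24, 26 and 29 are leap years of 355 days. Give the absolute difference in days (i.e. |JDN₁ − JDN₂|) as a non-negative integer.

JDN of the first date = 2296492.
JDN of the second date = 2291837.
|2291837 − 2296492| = 4655.

4655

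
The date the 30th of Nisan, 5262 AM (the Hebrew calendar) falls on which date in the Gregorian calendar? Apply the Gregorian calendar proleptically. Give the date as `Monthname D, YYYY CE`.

April 18, 1502 CE

Julian Day Number of the source date = 2269761.
Converting JDN 2269761 to the Gregorian calendar gives 18 April 1502 CE.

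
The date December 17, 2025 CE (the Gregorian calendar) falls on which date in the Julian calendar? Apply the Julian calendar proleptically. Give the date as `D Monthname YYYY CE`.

4 December 2025 CE

At this point the Julian calendar is 13 days behind the Gregorian.
17 December 2025 Gregorian − 13 days → 4 December 2025 Julian.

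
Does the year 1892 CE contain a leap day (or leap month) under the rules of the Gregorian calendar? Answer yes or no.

1892 is divisible by 4 and not by 100, so it is a leap year.

yes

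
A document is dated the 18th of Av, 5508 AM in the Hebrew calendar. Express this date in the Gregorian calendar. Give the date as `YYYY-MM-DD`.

1748-08-12

Both dates share Julian Day Number 2359728; in the Gregorian calendar that is 12 August 1748 CE.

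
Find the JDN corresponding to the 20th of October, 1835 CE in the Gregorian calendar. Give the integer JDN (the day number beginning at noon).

JDN 2400001 is 17 November 1858 CE (Gregorian), MJD 0; the target day is −8429 days from there, so JDN = 2391572.

2391572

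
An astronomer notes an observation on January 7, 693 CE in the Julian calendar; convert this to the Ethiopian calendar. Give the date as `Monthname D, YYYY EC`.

Tir 12, 685 EC

Julian Day Number of the source date = 1974183.
Converting JDN 1974183 to the Ethiopian calendar gives 12 Tir 685 EC.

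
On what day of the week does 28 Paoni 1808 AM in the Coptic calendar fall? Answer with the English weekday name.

Saturday

Equivalently 5 July 2092 Gregorian, JDN 2485334.
Since JDN mod 7 = 5 (0 = Monday), the day is Saturday.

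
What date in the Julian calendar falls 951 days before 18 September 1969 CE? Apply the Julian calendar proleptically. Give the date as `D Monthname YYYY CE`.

The starting date is JDN 2440496; 2440496 − 951 = 2439545.
JDN 2439545 corresponds to 10 February 1967 CE.

10 February 1967 CE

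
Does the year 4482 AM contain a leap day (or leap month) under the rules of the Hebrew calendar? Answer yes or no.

yes

Hebrew year 4482 is year 17 of its 19-year Metonic cycle; leap years are at positions 3, 6, 8, 11, 14, 17, 19, so it is a leap year (13 months).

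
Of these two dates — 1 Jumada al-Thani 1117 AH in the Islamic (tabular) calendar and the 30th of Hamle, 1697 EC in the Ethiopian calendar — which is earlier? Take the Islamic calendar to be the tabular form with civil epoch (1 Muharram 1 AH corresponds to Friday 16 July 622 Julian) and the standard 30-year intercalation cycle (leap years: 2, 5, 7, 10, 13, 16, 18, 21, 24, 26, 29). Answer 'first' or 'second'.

Converting both to JDN: 2344061 vs 2344014; the smaller is the second.

second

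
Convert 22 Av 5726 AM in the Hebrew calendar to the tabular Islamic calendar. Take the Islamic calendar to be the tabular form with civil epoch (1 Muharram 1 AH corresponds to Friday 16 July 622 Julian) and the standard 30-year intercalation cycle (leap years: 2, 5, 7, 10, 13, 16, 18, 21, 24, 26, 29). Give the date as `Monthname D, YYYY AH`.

Both dates share Julian Day Number 2439346; in the tabular Islamic calendar that is 20 Rabi' al-Thani 1386 AH.

Rabi' al-Thani 20, 1386 AH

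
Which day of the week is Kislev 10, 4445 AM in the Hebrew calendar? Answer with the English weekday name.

Tuesday

In the proleptic Gregorian calendar this is 25 November 684 (JDN 1971215).
JDN 1971215 mod 7 = 1, and JDN 0 was a Monday, so this is a Tuesday.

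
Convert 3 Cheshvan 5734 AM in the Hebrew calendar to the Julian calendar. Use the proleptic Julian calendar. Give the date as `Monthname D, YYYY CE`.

October 16, 1973 CE

The source date corresponds to 29 October 1973 in the Gregorian calendar (JDN 2441985).
That day falls on 16 October 1973 CE in the Julian calendar.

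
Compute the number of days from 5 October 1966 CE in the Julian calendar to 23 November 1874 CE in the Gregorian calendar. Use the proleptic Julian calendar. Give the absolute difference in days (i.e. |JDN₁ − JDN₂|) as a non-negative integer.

33566

JDN of the first date = 2439417.
JDN of the second date = 2405851.
|2405851 − 2439417| = 33566.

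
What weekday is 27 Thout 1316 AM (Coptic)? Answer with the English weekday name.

Equivalently 5 October 1599 Gregorian, JDN 2305360.
JDN 2305360 mod 7 = 1, and JDN 0 was a Monday, so this is a Tuesday.

Tuesday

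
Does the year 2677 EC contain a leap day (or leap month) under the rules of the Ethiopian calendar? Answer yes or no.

2677 mod 4 = 1; in the Ethiopian calendar a year is leap when year mod 4 = 3, so it is a common year.

no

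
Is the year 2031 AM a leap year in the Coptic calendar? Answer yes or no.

2031 mod 4 = 3; in the Coptic calendar a year is leap when year mod 4 = 3, so it is a leap year.

yes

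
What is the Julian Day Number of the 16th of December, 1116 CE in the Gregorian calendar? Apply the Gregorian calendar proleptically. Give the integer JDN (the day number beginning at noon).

JDN 2400001 is 17 November 1858 CE (Gregorian), MJD 0; the target day is −270981 days from there, so JDN = 2129020.

2129020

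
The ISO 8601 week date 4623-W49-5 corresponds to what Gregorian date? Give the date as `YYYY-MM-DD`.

ISO week 1 of 4623 is the week containing the first Thursday of 4623.
Week 49, day 5 (Friday) lands on 4623-12-05.

4623-12-05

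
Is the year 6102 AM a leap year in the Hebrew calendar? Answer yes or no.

Hebrew year 6102 is year 3 of its 19-year Metonic cycle; leap years are at positions 3, 6, 8, 11, 14, 17, 19, so it is a leap year (13 months).

yes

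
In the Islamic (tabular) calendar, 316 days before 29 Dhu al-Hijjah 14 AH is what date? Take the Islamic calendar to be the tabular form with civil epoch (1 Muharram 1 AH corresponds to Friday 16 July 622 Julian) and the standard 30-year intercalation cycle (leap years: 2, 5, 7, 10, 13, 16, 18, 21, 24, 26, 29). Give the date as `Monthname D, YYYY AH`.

Safar 8, 14 AH

Counting 316 days back from JDN 1953400 reaches JDN 1953084, which is Safar 8, 14 AH.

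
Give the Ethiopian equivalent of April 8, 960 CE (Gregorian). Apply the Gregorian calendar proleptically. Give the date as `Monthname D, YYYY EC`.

Both dates share Julian Day Number 2071791; in the Ethiopian calendar that is 8 Miyazya 952 EC.

Miyazya 8, 952 EC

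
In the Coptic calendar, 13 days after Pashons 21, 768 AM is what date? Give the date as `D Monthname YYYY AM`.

Counting 13 days forward from JDN 2105437 reaches JDN 2105450, which is 4 Paoni 768 AM.

4 Paoni 768 AM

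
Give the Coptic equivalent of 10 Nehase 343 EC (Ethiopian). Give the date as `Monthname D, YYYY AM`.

Julian Day Number of the source date = 1849475.
Converting JDN 1849475 to the Coptic calendar gives 10 Mesori 67 AM.

Mesori 10, 67 AM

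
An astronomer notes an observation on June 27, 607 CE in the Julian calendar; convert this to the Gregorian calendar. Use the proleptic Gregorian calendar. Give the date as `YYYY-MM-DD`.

For dates in this range the Gregorian date is 3 days ahead of the Julian.
27 June 607 Julian + 3 days → 30 June 607 Gregorian.

0607-06-30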